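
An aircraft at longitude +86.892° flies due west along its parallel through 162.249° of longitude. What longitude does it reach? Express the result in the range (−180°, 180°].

-75.357°

Start at +86.892°; shift −162.249° → -75.357°.
-75.357° already lies in (−180°, 180°].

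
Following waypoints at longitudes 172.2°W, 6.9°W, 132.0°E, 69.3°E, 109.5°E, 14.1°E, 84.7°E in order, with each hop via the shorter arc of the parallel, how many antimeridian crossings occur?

Leg 1: -172.2° → -6.9°, shortest Δλ = 165.3° (east) — does not cross 180°.
Leg 2: -6.9° → +132.0°, shortest Δλ = 138.9° (east) — does not cross 180°.
Leg 3: +132.0° → +69.3°, shortest Δλ = -62.7° (west) — does not cross 180°.
Leg 4: +69.3° → +109.5°, shortest Δλ = 40.2° (east) — does not cross 180°.
Leg 5: +109.5° → +14.1°, shortest Δλ = -95.4° (west) — does not cross 180°.
Leg 6: +14.1° → +84.7°, shortest Δλ = 70.6° (east) — does not cross 180°.
Total crossings: 0.

0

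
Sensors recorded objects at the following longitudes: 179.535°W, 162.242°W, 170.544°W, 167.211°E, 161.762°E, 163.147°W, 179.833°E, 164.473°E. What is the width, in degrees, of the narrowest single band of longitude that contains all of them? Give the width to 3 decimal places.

35.996°

Sort the longitudes: -179.535°, -170.544°, -163.147°, -162.242°, +161.762°, +164.473°, +167.211°, +179.833°.
Eastward gaps between consecutive values (wrapping around): 8.991°, 7.397°, 0.905°, 324.004°, 2.711°, 2.738°, 12.622°, 0.632°.
Largest gap = 324.004° ⇒ minimal covering band is its complement: 360° − 324.004° = 35.996°.
Band runs from +161.762° eastward to -162.242°, crossing the antimeridian.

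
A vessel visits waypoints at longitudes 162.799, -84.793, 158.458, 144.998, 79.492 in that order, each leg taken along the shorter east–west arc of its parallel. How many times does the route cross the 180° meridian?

Leg 1: +162.799° → -84.793°, shortest Δλ = 112.408° (east) — crosses 180°.
Leg 2: -84.793° → +158.458°, shortest Δλ = -116.749° (west) — crosses 180°.
Leg 3: +158.458° → +144.998°, shortest Δλ = -13.46° (west) — does not cross 180°.
Leg 4: +144.998° → +79.492°, shortest Δλ = -65.506° (west) — does not cross 180°.
Total crossings: 2.

2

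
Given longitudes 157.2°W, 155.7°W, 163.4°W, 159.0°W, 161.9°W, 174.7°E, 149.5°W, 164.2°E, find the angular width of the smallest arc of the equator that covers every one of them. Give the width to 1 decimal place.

46.3°

Sort the longitudes: -163.4°, -161.9°, -159.0°, -157.2°, -155.7°, -149.5°, +164.2°, +174.7°.
Eastward gaps between consecutive values (wrapping around): 1.5°, 2.9°, 1.8°, 1.5°, 6.2°, 313.7°, 10.5°, 21.9°.
Largest gap = 313.7° ⇒ minimal covering band is its complement: 360° − 313.7° = 46.3°.
Band runs from +164.2° eastward to -149.5°, crossing the antimeridian.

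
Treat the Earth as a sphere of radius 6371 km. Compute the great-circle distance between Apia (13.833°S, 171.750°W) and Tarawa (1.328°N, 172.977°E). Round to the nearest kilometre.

2382 km

Δλ = 172.977 − -171.750 = 344.727°; wrapped into (−180°, 180°]: -15.273°.
Δφ = 1.328 − -13.833 = 15.161°.
a = sin²(Δφ/2) + cos φ₁ · cos φ₂ · sin²(Δλ/2) = 0.034545.
c = 2·atan2(√a, √(1−a)) = 0.37390 rad → d = 6371·c ≈ 2382.12 km.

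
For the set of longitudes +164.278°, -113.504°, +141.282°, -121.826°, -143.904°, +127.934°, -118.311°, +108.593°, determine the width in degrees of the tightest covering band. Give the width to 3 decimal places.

Sort the longitudes: -143.904°, -121.826°, -118.311°, -113.504°, +108.593°, +127.934°, +141.282°, +164.278°.
Eastward gaps between consecutive values (wrapping around): 22.078°, 3.515°, 4.807°, 222.097°, 19.341°, 13.348°, 22.996°, 51.818°.
Largest gap = 222.097° ⇒ minimal covering band is its complement: 360° − 222.097° = 137.903°.
Band runs from +108.593° eastward to -113.504°, crossing the antimeridian.

137.903°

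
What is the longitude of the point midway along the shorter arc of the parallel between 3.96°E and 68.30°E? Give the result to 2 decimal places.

36.13°E

Signed shortest Δλ from +3.96° to +68.30° is +64.34°.
Midpoint longitude = +3.96° + (+64.34°)/2 = +3.96° + 32.17° = +36.13°.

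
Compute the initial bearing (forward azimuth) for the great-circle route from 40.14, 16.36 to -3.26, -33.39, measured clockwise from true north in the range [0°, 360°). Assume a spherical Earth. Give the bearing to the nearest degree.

Δλ = -33.39 − 16.36 = -49.75°.
θ = atan2( sin Δλ · cos φ₂ , cos φ₁ · sin φ₂ − sin φ₁ · cos φ₂ · cos Δλ )
  = atan2(-0.76200, -0.45933) = -121.081° → normalised to [0°, 360°): 238.919°.

239°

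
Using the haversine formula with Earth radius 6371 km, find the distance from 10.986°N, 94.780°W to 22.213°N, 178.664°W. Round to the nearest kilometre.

Δλ = -178.664 − -94.780 = -83.884°.
Δφ = 22.213 − 10.986 = 11.227°.
a = sin²(Δφ/2) + cos φ₁ · cos φ₂ · sin²(Δλ/2) = 0.415564.
c = 2·atan2(√a, √(1−a)) = 1.40111 rad → d = 6371·c ≈ 8926.48 km.

8926 km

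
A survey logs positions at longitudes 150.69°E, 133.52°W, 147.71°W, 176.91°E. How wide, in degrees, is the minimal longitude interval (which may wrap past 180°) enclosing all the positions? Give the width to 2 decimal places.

Sort the longitudes: -147.71°, -133.52°, +150.69°, +176.91°.
Eastward gaps between consecutive values (wrapping around): 14.19°, 284.21°, 26.22°, 35.38°.
Largest gap = 284.21° ⇒ minimal covering band is its complement: 360° − 284.21° = 75.79°.
Band runs from +150.69° eastward to -133.52°, crossing the antimeridian.

75.79°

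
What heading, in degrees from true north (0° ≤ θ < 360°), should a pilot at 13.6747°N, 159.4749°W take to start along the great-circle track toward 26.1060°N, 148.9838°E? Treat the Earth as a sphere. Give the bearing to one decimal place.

Δλ = 148.9838 − -159.4749 = 308.4587°; wrapped into (−180°, 180°]: -51.5413°.
θ = atan2( sin Δλ · cos φ₂ , cos φ₁ · sin φ₂ − sin φ₁ · cos φ₂ · cos Δλ )
  = atan2(-0.70317, 0.29553) = -67.204° → normalised to [0°, 360°): 292.796°.

292.8°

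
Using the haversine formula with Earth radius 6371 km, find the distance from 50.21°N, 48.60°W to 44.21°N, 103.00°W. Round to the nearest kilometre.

4070 km

Δλ = -103.00 − -48.60 = -54.40°.
Δφ = 44.21 − 50.21 = -6.00°.
a = sin²(Δφ/2) + cos φ₁ · cos φ₂ · sin²(Δλ/2) = 0.098585.
c = 2·atan2(√a, √(1−a)) = 0.63877 rad → d = 6371·c ≈ 4069.60 km.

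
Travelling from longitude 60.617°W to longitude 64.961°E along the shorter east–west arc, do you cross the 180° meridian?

No

Signed shortest Δλ = ((64.961 − -60.617 + 180) mod 360) − 180 = 125.578°.
Going east by 125.578° from -60.617° reaches +64.961° without touching 180°.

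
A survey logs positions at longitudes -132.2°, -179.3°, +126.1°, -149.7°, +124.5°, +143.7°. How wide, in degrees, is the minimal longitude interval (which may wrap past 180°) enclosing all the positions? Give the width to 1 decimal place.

103.3°

Sort the longitudes: -179.3°, -149.7°, -132.2°, +124.5°, +126.1°, +143.7°.
Eastward gaps between consecutive values (wrapping around): 29.6°, 17.5°, 256.7°, 1.6°, 17.6°, 37.0°.
Largest gap = 256.7° ⇒ minimal covering band is its complement: 360° − 256.7° = 103.3°.
Band runs from +124.5° eastward to -132.2°, crossing the antimeridian.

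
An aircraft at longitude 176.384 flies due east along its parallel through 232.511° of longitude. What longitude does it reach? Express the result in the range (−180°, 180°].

Start at +176.384°; shift +232.511° → +408.895°.
+408.895° lies outside (−180°, 180°]; subtract 360° → +48.895°.

+48.895°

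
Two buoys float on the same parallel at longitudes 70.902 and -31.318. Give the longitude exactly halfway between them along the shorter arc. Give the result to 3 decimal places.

Signed shortest Δλ from +70.902° to -31.318° is -102.220°.
Midpoint longitude = +70.902° + (-102.220°)/2 = +70.902° − 51.110° = +19.792°.

+19.792°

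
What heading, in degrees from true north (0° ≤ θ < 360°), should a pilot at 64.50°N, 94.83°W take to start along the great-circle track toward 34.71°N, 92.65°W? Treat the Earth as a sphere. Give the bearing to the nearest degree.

Δλ = -92.65 − -94.83 = 2.18°.
θ = atan2( sin Δλ · cos φ₂ , cos φ₁ · sin φ₂ − sin φ₁ · cos φ₂ · cos Δλ )
  = atan2(0.03127, -0.49629) = 176.395° → normalised to [0°, 360°): 176.395°.

176°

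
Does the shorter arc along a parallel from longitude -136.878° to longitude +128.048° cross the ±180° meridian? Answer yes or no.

Naïve |128.048 − -136.878| = 264.926° > 180°, so the shorter arc goes the other way round — across 180°.
Signed shortest Δλ = ((128.048 − -136.878 + 180) mod 360) − 180 = -95.074°.
Going west by 95.074° from -136.878° passes through 180° before reaching +128.048°.

Yes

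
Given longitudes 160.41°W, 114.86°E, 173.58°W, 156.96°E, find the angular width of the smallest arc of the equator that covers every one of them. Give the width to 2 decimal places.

Sort the longitudes: -173.58°, -160.41°, +114.86°, +156.96°.
Eastward gaps between consecutive values (wrapping around): 13.17°, 275.27°, 42.10°, 29.46°.
Largest gap = 275.27° ⇒ minimal covering band is its complement: 360° − 275.27° = 84.73°.
Band runs from +114.86° eastward to -160.41°, crossing the antimeridian.

84.73°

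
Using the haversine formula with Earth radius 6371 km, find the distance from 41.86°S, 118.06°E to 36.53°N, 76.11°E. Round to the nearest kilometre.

9702 km

Δλ = 76.11 − 118.06 = -41.95°.
Δφ = 36.53 − -41.86 = 78.39°.
a = sin²(Δφ/2) + cos φ₁ · cos φ₂ · sin²(Δλ/2) = 0.476060.
c = 2·atan2(√a, √(1−a)) = 1.52290 rad → d = 6371·c ≈ 9702.38 km.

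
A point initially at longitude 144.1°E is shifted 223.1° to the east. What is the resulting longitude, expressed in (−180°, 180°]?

Start at +144.1°; shift +223.1° → +367.2°.
+367.2° lies outside (−180°, 180°]; subtract 360° → +7.2°.

7.2°E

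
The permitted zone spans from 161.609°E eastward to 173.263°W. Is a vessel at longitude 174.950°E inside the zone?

Yes

Band width going east from +161.609° to -173.263°: ((-173.263 − 161.609) mod 360) = 25.128°.
Offset of +174.950° east of the west edge: ((174.950 − 161.609) mod 360) = 13.341°.
13.341° ≤ 25.128° ⇒ inside.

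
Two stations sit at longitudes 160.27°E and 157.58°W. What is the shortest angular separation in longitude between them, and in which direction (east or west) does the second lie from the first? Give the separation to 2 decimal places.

42.15° east

Raw difference: -157.58 − 160.27 = -317.85°.
Normalise into (−180°, 180°]: -317.85° + 360° = 42.15°.
Positive ⇒ the second point lies to the east; separation 42.15°.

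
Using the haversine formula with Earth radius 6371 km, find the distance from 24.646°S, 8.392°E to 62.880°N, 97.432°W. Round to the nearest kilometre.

Δλ = -97.432 − 8.392 = -105.824°.
Δφ = 62.880 − -24.646 = 87.526°.
a = sin²(Δφ/2) + cos φ₁ · cos φ₂ · sin²(Δλ/2) = 0.742071.
c = 2·atan2(√a, √(1−a)) = 2.07618 rad → d = 6371·c ≈ 13227.34 km.

13227 km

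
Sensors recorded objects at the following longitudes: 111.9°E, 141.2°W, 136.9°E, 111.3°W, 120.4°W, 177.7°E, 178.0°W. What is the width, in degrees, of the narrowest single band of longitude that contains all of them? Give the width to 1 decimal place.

136.8°

Sort the longitudes: -178.0°, -141.2°, -120.4°, -111.3°, +111.9°, +136.9°, +177.7°.
Eastward gaps between consecutive values (wrapping around): 36.8°, 20.8°, 9.1°, 223.2°, 25.0°, 40.8°, 4.3°.
Largest gap = 223.2° ⇒ minimal covering band is its complement: 360° − 223.2° = 136.8°.
Band runs from +111.9° eastward to -111.3°, crossing the antimeridian.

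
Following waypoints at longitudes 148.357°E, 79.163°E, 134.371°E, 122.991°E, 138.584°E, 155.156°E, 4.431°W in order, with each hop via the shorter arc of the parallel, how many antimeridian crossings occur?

0

Leg 1: +148.357° → +79.163°, shortest Δλ = -69.194° (west) — does not cross 180°.
Leg 2: +79.163° → +134.371°, shortest Δλ = 55.208° (east) — does not cross 180°.
Leg 3: +134.371° → +122.991°, shortest Δλ = -11.38° (west) — does not cross 180°.
Leg 4: +122.991° → +138.584°, shortest Δλ = 15.593° (east) — does not cross 180°.
Leg 5: +138.584° → +155.156°, shortest Δλ = 16.572° (east) — does not cross 180°.
Leg 6: +155.156° → -4.431°, shortest Δλ = -159.587° (west) — does not cross 180°.
Total crossings: 0.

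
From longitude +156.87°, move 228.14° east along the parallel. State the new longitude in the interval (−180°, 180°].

Start at +156.87°; shift +228.14° → +385.01°.
+385.01° lies outside (−180°, 180°]; subtract 360° → +25.01°.

+25.01°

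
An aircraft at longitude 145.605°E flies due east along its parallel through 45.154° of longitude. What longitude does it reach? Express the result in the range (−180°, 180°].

Start at +145.605°; shift +45.154° → +190.759°.
+190.759° lies outside (−180°, 180°]; subtract 360° → -169.241°.

169.241°W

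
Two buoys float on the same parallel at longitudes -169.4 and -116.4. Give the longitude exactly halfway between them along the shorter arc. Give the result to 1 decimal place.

-142.9°

Signed shortest Δλ from -169.4° to -116.4° is +53.0°.
Midpoint longitude = -169.4° + (+53.0°)/2 = -169.4° + 26.5° = -142.9°.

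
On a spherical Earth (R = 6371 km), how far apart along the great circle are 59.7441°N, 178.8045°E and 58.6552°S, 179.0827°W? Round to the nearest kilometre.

Δλ = -179.0827 − 178.8045 = -357.8872°; wrapped into (−180°, 180°]: 2.1128°.
Δφ = -58.6552 − 59.7441 = -118.3993°.
a = sin²(Δφ/2) + cos φ₁ · cos φ₂ · sin²(Δλ/2) = 0.737896.
c = 2·atan2(√a, √(1−a)) = 2.06666 rad → d = 6371·c ≈ 13166.69 km.

13167 km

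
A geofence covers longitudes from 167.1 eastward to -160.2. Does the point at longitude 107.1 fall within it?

Band width going east from +167.1° to -160.2°: ((-160.2 − 167.1) mod 360) = 32.7°.
Offset of +107.1° east of the west edge: ((107.1 − 167.1) mod 360) = 300.0°.
300.0° > 32.7° ⇒ outside.

No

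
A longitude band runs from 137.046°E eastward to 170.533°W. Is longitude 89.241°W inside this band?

Band width going east from +137.046° to -170.533°: ((-170.533 − 137.046) mod 360) = 52.421°.
Offset of -89.241° east of the west edge: ((-89.241 − 137.046) mod 360) = 133.713°.
133.713° > 52.421° ⇒ outside.

No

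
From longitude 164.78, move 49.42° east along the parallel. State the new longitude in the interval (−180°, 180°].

Start at +164.78°; shift +49.42° → +214.20°.
+214.20° lies outside (−180°, 180°]; subtract 360° → -145.80°.

-145.80°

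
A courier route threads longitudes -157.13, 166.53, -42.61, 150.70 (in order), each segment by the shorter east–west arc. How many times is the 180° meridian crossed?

3

Leg 1: -157.13° → +166.53°, shortest Δλ = -36.34° (west) — crosses 180°.
Leg 2: +166.53° → -42.61°, shortest Δλ = 150.86° (east) — crosses 180°.
Leg 3: -42.61° → +150.70°, shortest Δλ = -166.69° (west) — crosses 180°.
Total crossings: 3.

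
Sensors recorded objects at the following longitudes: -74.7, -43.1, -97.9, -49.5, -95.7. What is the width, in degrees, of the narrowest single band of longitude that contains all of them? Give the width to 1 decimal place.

Sort the longitudes: -97.9°, -95.7°, -74.7°, -49.5°, -43.1°.
Eastward gaps between consecutive values (wrapping around): 2.2°, 21.0°, 25.2°, 6.4°, 305.2°.
Largest gap = 305.2° ⇒ minimal covering band is its complement: 360° − 305.2° = 54.8°.
Band runs from -97.9° eastward to -43.1°.

54.8°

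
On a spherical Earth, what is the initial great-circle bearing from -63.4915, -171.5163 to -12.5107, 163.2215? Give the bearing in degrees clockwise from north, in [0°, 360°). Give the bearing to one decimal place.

329.0°

Δλ = 163.2215 − -171.5163 = 334.7378°; wrapped into (−180°, 180°]: -25.2622°.
θ = atan2( sin Δλ · cos φ₂ , cos φ₁ · sin φ₂ − sin φ₁ · cos φ₂ · cos Δλ )
  = atan2(-0.41663, 0.69339) = -31.000° → normalised to [0°, 360°): 329.000°.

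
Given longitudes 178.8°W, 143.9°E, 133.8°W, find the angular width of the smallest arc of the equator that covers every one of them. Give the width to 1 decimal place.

82.3°

Sort the longitudes: -178.8°, -133.8°, +143.9°.
Eastward gaps between consecutive values (wrapping around): 45.0°, 277.7°, 37.3°.
Largest gap = 277.7° ⇒ minimal covering band is its complement: 360° − 277.7° = 82.3°.
Band runs from +143.9° eastward to -133.8°, crossing the antimeridian.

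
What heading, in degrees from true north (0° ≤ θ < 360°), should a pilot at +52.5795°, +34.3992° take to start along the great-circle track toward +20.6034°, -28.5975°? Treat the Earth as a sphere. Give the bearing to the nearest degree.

262°

Δλ = -28.5975 − 34.3992 = -62.9967°.
θ = atan2( sin Δλ · cos φ₂ , cos φ₁ · sin φ₂ − sin φ₁ · cos φ₂ · cos Δλ )
  = atan2(-0.83399, -0.12370) = -98.437° → normalised to [0°, 360°): 261.563°.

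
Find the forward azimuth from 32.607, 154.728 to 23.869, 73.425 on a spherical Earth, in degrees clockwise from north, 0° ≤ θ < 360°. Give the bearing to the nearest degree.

286°

Δλ = 73.425 − 154.728 = -81.303°.
θ = atan2( sin Δλ · cos φ₂ , cos φ₁ · sin φ₂ − sin φ₁ · cos φ₂ · cos Δλ )
  = atan2(-0.90396, 0.26636) = -73.582° → normalised to [0°, 360°): 286.418°.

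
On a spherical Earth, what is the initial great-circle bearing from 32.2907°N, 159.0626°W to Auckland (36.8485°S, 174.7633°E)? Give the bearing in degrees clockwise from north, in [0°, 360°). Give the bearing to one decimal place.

201.6°

Δλ = 174.7633 − -159.0626 = 333.8259°; wrapped into (−180°, 180°]: -26.1741°.
θ = atan2( sin Δλ · cos φ₂ , cos φ₁ · sin φ₂ − sin φ₁ · cos φ₂ · cos Δλ )
  = atan2(-0.35298, -0.89061) = -158.380° → normalised to [0°, 360°): 201.620°.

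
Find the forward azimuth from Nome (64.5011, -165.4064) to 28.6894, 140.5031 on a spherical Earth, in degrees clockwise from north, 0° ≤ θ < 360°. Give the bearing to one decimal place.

250.1°

Δλ = 140.5031 − -165.4064 = 305.9095°; wrapped into (−180°, 180°]: -54.0905°.
θ = atan2( sin Δλ · cos φ₂ , cos φ₁ · sin φ₂ − sin φ₁ · cos φ₂ · cos Δλ )
  = atan2(-0.71051, -0.25772) = -109.937° → normalised to [0°, 360°): 250.063°.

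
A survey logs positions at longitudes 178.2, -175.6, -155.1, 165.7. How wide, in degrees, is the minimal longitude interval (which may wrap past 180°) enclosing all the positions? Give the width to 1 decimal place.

Sort the longitudes: -175.6°, -155.1°, +165.7°, +178.2°.
Eastward gaps between consecutive values (wrapping around): 20.5°, 320.8°, 12.5°, 6.2°.
Largest gap = 320.8° ⇒ minimal covering band is its complement: 360° − 320.8° = 39.2°.
Band runs from +165.7° eastward to -155.1°, crossing the antimeridian.

39.2°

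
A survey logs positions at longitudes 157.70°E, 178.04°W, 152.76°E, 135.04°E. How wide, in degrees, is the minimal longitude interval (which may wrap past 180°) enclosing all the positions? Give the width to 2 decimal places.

Sort the longitudes: -178.04°, +135.04°, +152.76°, +157.70°.
Eastward gaps between consecutive values (wrapping around): 313.08°, 17.72°, 4.94°, 24.26°.
Largest gap = 313.08° ⇒ minimal covering band is its complement: 360° − 313.08° = 46.92°.
Band runs from +135.04° eastward to -178.04°, crossing the antimeridian.

46.92°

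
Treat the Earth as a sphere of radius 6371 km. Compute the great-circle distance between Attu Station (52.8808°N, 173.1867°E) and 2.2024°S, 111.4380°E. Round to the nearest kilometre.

Δλ = 111.4380 − 173.1867 = -61.7487°.
Δφ = -2.2024 − 52.8808 = -55.0832°.
a = sin²(Δφ/2) + cos φ₁ · cos φ₂ · sin²(Δλ/2) = 0.372603.
c = 2·atan2(√a, √(1−a)) = 1.31316 rad → d = 6371·c ≈ 8366.15 km.

8366 km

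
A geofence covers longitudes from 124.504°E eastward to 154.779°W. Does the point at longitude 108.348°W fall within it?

Band width going east from +124.504° to -154.779°: ((-154.779 − 124.504) mod 360) = 80.717°.
Offset of -108.348° east of the west edge: ((-108.348 − 124.504) mod 360) = 127.148°.
127.148° > 80.717° ⇒ outside.

No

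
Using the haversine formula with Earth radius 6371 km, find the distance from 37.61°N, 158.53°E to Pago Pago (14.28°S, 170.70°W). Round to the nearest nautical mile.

3566 nmi

Δλ = -170.70 − 158.53 = -329.23°; wrapped into (−180°, 180°]: 30.77°.
Δφ = -14.28 − 37.61 = -51.89°.
a = sin²(Δφ/2) + cos φ₁ · cos φ₂ · sin²(Δλ/2) = 0.245449.
c = 2·atan2(√a, √(1−a)) = 1.03666 rad → d = 6371·c ≈ 6604.53 km ≈ 3566.16 nmi.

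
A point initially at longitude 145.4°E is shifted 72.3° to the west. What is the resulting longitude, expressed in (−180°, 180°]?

73.1°E

Start at +145.4°; shift −72.3° → +73.1°.
+73.1° already lies in (−180°, 180°].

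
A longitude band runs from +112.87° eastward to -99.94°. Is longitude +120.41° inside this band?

Band width going east from +112.87° to -99.94°: ((-99.94 − 112.87) mod 360) = 147.19°.
Offset of +120.41° east of the west edge: ((120.41 − 112.87) mod 360) = 7.54°.
7.54° ≤ 147.19° ⇒ inside.

Yes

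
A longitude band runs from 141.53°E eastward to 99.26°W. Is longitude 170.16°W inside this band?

Band width going east from +141.53° to -99.26°: ((-99.26 − 141.53) mod 360) = 119.21°.
Offset of -170.16° east of the west edge: ((-170.16 − 141.53) mod 360) = 48.31°.
48.31° ≤ 119.21° ⇒ inside.

Yes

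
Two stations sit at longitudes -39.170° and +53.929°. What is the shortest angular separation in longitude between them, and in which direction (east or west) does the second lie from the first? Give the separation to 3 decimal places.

93.099° east

Raw difference: 53.929 − -39.170 = 93.099°.
Normalise into (−180°, 180°]: 93.099° stays 93.099°.
Positive ⇒ the second point lies to the east; separation 93.099°.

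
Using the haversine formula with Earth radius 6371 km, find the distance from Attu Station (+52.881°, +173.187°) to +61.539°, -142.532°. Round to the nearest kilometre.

Δλ = -142.532 − 173.187 = -315.719°; wrapped into (−180°, 180°]: 44.281°.
Δφ = 61.539 − 52.881 = 8.658°.
a = sin²(Δφ/2) + cos φ₁ · cos φ₂ · sin²(Δλ/2) = 0.046547.
c = 2·atan2(√a, √(1−a)) = 0.43491 rad → d = 6371·c ≈ 2770.83 km.

2771 km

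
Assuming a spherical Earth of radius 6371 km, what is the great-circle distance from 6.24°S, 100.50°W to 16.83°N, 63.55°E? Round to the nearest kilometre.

Δλ = 63.55 − -100.50 = 164.05°.
Δφ = 16.83 − -6.24 = 23.07°.
a = sin²(Δφ/2) + cos φ₁ · cos φ₂ · sin²(Δλ/2) = 0.973168.
c = 2·atan2(√a, √(1−a)) = 2.81250 rad → d = 6371·c ≈ 17918.45 km.

17918 km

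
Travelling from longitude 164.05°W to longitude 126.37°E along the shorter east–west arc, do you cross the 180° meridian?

Naïve |126.37 − -164.05| = 290.42° > 180°, so the shorter arc goes the other way round — across 180°.
Signed shortest Δλ = ((126.37 − -164.05 + 180) mod 360) − 180 = -69.58°.
Going west by 69.58° from -164.05° passes through 180° before reaching +126.37°.

Yes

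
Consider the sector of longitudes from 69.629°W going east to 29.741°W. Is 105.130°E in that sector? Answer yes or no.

No

Band width going east from -69.629° to -29.741°: ((-29.741 − -69.629) mod 360) = 39.888°.
Offset of +105.130° east of the west edge: ((105.130 − -69.629) mod 360) = 174.759°.
174.759° > 39.888° ⇒ outside.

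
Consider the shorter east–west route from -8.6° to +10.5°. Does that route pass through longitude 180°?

Signed shortest Δλ = ((10.5 − -8.6 + 180) mod 360) − 180 = 19.1°.
Going east by 19.1° from -8.6° reaches +10.5° without touching 180°.

No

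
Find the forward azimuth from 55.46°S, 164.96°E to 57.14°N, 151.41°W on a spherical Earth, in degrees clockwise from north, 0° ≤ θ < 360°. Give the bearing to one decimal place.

25.1°

Δλ = -151.41 − 164.96 = -316.37°; wrapped into (−180°, 180°]: 43.63°.
θ = atan2( sin Δλ · cos φ₂ , cos φ₁ · sin φ₂ − sin φ₁ · cos φ₂ · cos Δλ )
  = atan2(0.37439, 0.79977) = 25.085° → normalised to [0°, 360°): 25.085°.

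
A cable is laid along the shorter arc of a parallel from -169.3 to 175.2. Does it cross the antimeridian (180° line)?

Yes

Naïve |175.2 − -169.3| = 344.5° > 180°, so the shorter arc goes the other way round — across 180°.
Signed shortest Δλ = ((175.2 − -169.3 + 180) mod 360) − 180 = -15.5°.
Going west by 15.5° from -169.3° passes through 180° before reaching +175.2°.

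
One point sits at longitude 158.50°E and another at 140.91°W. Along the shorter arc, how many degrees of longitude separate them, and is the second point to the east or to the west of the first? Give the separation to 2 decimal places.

60.59° east

Raw difference: -140.91 − 158.50 = -299.41°.
Normalise into (−180°, 180°]: -299.41° + 360° = 60.59°.
Positive ⇒ the second point lies to the east; separation 60.59°.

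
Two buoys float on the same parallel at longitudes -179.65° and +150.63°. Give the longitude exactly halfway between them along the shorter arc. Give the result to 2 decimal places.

Signed shortest Δλ from -179.65° to +150.63° is -29.72°.
Midpoint longitude = -179.65° + (-29.72°)/2 = -179.65° − 14.86° = -194.51°.
Normalise into (−180°, 180°]: +165.49°.
(The naïve average (-179.65 + +150.63)/2 = -14.51° is on the wrong side of the globe.)

+165.49°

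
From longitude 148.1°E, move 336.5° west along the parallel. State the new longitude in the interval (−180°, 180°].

171.6°E

Start at +148.1°; shift −336.5° → -188.4°.
-188.4° lies outside (−180°, 180°]; add 360° → +171.6°.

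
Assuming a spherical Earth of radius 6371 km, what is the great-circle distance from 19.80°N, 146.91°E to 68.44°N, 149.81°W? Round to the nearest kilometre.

6887 km

Δλ = -149.81 − 146.91 = -296.72°; wrapped into (−180°, 180°]: 63.28°.
Δφ = 68.44 − 19.80 = 48.64°.
a = sin²(Δφ/2) + cos φ₁ · cos φ₂ · sin²(Δλ/2) = 0.264751.
c = 2·atan2(√a, √(1−a)) = 1.08094 rad → d = 6371·c ≈ 6886.68 km.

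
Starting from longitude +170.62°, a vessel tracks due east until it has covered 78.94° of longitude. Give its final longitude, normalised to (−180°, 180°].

-110.44°

Start at +170.62°; shift +78.94° → +249.56°.
+249.56° lies outside (−180°, 180°]; subtract 360° → -110.44°.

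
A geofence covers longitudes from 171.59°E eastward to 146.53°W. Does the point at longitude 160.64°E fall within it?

No

Band width going east from +171.59° to -146.53°: ((-146.53 − 171.59) mod 360) = 41.88°.
Offset of +160.64° east of the west edge: ((160.64 − 171.59) mod 360) = 349.05°.
349.05° > 41.88° ⇒ outside.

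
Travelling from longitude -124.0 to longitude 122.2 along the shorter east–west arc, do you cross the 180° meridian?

Yes

Naïve |122.2 − -124.0| = 246.2° > 180°, so the shorter arc goes the other way round — across 180°.
Signed shortest Δλ = ((122.2 − -124.0 + 180) mod 360) − 180 = -113.8°.
Going west by 113.8° from -124.0° passes through 180° before reaching +122.2°.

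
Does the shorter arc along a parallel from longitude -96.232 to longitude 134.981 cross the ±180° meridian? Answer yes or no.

Yes

Naïve |134.981 − -96.232| = 231.213° > 180°, so the shorter arc goes the other way round — across 180°.
Signed shortest Δλ = ((134.981 − -96.232 + 180) mod 360) − 180 = -128.787°.
Going west by 128.787° from -96.232° passes through 180° before reaching +134.981°.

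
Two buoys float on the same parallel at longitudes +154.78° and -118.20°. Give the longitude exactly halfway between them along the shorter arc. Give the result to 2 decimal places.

-161.71°

Signed shortest Δλ from +154.78° to -118.20° is +87.02°.
Midpoint longitude = +154.78° + (+87.02°)/2 = +154.78° + 43.51° = +198.29°.
Normalise into (−180°, 180°]: -161.71°.
(The naïve average (+154.78 + -118.20)/2 = 18.29° is on the wrong side of the globe.)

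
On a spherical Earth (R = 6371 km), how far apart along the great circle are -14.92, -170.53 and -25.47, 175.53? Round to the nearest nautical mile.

1008 nmi

Δλ = 175.53 − -170.53 = 346.06°; wrapped into (−180°, 180°]: -13.94°.
Δφ = -25.47 − -14.92 = -10.55°.
a = sin²(Δφ/2) + cos φ₁ · cos φ₂ · sin²(Δλ/2) = 0.021299.
c = 2·atan2(√a, √(1−a)) = 0.29293 rad → d = 6371·c ≈ 1866.24 km ≈ 1007.69 nmi.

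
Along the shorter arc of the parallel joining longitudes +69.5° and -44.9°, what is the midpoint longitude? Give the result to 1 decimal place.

+12.3°

Signed shortest Δλ from +69.5° to -44.9° is -114.4°.
Midpoint longitude = +69.5° + (-114.4°)/2 = +69.5° − 57.2° = +12.3°.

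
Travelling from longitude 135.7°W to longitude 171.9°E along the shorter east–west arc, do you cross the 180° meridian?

Yes

Naïve |171.9 − -135.7| = 307.6° > 180°, so the shorter arc goes the other way round — across 180°.
Signed shortest Δλ = ((171.9 − -135.7 + 180) mod 360) − 180 = -52.4°.
Going west by 52.4° from -135.7° passes through 180° before reaching +171.9°.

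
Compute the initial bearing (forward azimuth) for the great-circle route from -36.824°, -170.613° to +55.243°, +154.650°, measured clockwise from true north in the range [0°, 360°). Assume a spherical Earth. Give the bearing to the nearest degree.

341°

Δλ = 154.650 − -170.613 = 325.263°; wrapped into (−180°, 180°]: -34.737°.
θ = atan2( sin Δλ · cos φ₂ , cos φ₁ · sin φ₂ − sin φ₁ · cos φ₂ · cos Δλ )
  = atan2(-0.32485, 0.93845) = -19.093° → normalised to [0°, 360°): 340.907°.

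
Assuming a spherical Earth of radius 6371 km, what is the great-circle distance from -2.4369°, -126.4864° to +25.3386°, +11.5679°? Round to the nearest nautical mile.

Δλ = 11.5679 − -126.4864 = 138.0543°.
Δφ = 25.3386 − -2.4369 = 27.7755°.
a = sin²(Δφ/2) + cos φ₁ · cos φ₂ · sin²(Δλ/2) = 0.844906.
c = 2·atan2(√a, √(1−a)) = 2.33203 rad → d = 6371·c ≈ 14857.33 km ≈ 8022.32 nmi.

8022 nmi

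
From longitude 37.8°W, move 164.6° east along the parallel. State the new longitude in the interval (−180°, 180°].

Start at -37.8°; shift +164.6° → +126.8°.
+126.8° already lies in (−180°, 180°].

126.8°E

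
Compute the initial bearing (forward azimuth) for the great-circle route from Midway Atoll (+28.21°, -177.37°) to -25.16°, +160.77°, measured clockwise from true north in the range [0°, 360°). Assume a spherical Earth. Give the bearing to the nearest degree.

204°

Δλ = 160.77 − -177.37 = 338.14°; wrapped into (−180°, 180°]: -21.86°.
θ = atan2( sin Δλ · cos φ₂ , cos φ₁ · sin φ₂ − sin φ₁ · cos φ₂ · cos Δλ )
  = atan2(-0.33701, -0.77174) = -156.409° → normalised to [0°, 360°): 203.591°.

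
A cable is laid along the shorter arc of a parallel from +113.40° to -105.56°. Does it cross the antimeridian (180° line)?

Yes

Naïve |-105.56 − 113.40| = 218.96° > 180°, so the shorter arc goes the other way round — across 180°.
Signed shortest Δλ = ((-105.56 − 113.40 + 180) mod 360) − 180 = 141.04°.
Going east by 141.04° from +113.40° passes through 180° before reaching -105.56°.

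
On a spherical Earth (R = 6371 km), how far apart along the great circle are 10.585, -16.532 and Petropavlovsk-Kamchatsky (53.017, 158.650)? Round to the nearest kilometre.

Δλ = 158.650 − -16.532 = 175.182°.
Δφ = 53.017 − 10.585 = 42.432°.
a = sin²(Δφ/2) + cos φ₁ · cos φ₂ · sin²(Δλ/2) = 0.721257.
c = 2·atan2(√a, √(1−a)) = 2.02920 rad → d = 6371·c ≈ 12928.01 km.

12928 km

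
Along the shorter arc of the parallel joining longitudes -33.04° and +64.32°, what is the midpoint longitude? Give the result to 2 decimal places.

+15.64°

Signed shortest Δλ from -33.04° to +64.32° is +97.36°.
Midpoint longitude = -33.04° + (+97.36°)/2 = -33.04° + 48.68° = +15.64°.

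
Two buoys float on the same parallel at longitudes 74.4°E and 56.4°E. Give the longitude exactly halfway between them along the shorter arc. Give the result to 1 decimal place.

Signed shortest Δλ from +74.4° to +56.4° is -18.0°.
Midpoint longitude = +74.4° + (-18.0°)/2 = +74.4° − 9.0° = +65.4°.

65.4°E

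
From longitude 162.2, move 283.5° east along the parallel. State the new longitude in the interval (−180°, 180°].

+85.7°

Start at +162.2°; shift +283.5° → +445.7°.
+445.7° lies outside (−180°, 180°]; subtract 360° → +85.7°.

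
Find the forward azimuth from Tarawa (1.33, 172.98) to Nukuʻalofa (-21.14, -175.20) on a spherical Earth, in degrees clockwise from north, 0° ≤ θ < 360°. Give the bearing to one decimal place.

153.4°

Δλ = -175.20 − 172.98 = -348.18°; wrapped into (−180°, 180°]: 11.82°.
θ = atan2( sin Δλ · cos φ₂ , cos φ₁ · sin φ₂ − sin φ₁ · cos φ₂ · cos Δλ )
  = atan2(0.19105, -0.38174) = 153.413° → normalised to [0°, 360°): 153.413°.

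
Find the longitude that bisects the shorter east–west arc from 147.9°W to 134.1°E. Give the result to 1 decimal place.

173.1°E

Signed shortest Δλ from -147.9° to +134.1° is -78.0°.
Midpoint longitude = -147.9° + (-78.0°)/2 = -147.9° − 39.0° = -186.9°.
Normalise into (−180°, 180°]: +173.1°.
(The naïve average (-147.9 + +134.1)/2 = -6.9° is on the wrong side of the globe.)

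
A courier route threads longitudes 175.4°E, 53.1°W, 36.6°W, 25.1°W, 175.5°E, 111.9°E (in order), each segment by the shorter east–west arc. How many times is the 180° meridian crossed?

Leg 1: +175.4° → -53.1°, shortest Δλ = 131.5° (east) — crosses 180°.
Leg 2: -53.1° → -36.6°, shortest Δλ = 16.5° (east) — does not cross 180°.
Leg 3: -36.6° → -25.1°, shortest Δλ = 11.5° (east) — does not cross 180°.
Leg 4: -25.1° → +175.5°, shortest Δλ = -159.4° (west) — crosses 180°.
Leg 5: +175.5° → +111.9°, shortest Δλ = -63.6° (west) — does not cross 180°.
Total crossings: 2.

2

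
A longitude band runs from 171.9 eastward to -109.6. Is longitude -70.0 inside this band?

No

Band width going east from +171.9° to -109.6°: ((-109.6 − 171.9) mod 360) = 78.5°.
Offset of -70.0° east of the west edge: ((-70.0 − 171.9) mod 360) = 118.1°.
118.1° > 78.5° ⇒ outside.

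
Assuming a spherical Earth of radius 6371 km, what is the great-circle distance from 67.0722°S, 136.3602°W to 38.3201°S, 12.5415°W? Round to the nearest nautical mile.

3984 nmi

Δλ = -12.5415 − -136.3602 = 123.8187°.
Δφ = -38.3201 − -67.0722 = 28.7521°.
a = sin²(Δφ/2) + cos φ₁ · cos φ₂ · sin²(Δλ/2) = 0.299521.
c = 2·atan2(√a, √(1−a)) = 1.15823 rad → d = 6371·c ≈ 7379.11 km ≈ 3984.40 nmi.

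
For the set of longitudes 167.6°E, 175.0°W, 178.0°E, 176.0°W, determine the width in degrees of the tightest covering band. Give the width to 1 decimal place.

17.4°

Sort the longitudes: -176.0°, -175.0°, +167.6°, +178.0°.
Eastward gaps between consecutive values (wrapping around): 1.0°, 342.6°, 10.4°, 6.0°.
Largest gap = 342.6° ⇒ minimal covering band is its complement: 360° − 342.6° = 17.4°.
Band runs from +167.6° eastward to -175.0°, crossing the antimeridian.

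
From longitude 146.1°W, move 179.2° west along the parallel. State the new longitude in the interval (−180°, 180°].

34.7°E

Start at -146.1°; shift −179.2° → -325.3°.
-325.3° lies outside (−180°, 180°]; add 360° → +34.7°.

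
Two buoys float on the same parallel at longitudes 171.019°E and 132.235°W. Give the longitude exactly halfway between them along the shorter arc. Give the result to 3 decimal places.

Signed shortest Δλ from +171.019° to -132.235° is +56.746°.
Midpoint longitude = +171.019° + (+56.746°)/2 = +171.019° + 28.373° = +199.392°.
Normalise into (−180°, 180°]: -160.608°.
(The naïve average (+171.019 + -132.235)/2 = 19.392° is on the wrong side of the globe.)

160.608°W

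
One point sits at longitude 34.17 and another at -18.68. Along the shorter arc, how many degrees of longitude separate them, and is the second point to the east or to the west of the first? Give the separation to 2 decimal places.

Raw difference: -18.68 − 34.17 = -52.85°.
Normalise into (−180°, 180°]: -52.85° stays -52.85°.
Negative ⇒ the second point lies to the west; separation 52.85°.

52.85° west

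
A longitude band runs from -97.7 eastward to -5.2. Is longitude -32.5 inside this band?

Band width going east from -97.7° to -5.2°: ((-5.2 − -97.7) mod 360) = 92.5°.
Offset of -32.5° east of the west edge: ((-32.5 − -97.7) mod 360) = 65.2°.
65.2° ≤ 92.5° ⇒ inside.

Yes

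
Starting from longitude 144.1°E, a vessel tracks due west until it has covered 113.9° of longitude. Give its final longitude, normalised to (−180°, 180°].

30.2°E

Start at +144.1°; shift −113.9° → +30.2°.
+30.2° already lies in (−180°, 180°].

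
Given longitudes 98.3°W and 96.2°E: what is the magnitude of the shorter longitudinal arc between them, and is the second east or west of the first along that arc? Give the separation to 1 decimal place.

165.5° west

Raw difference: 96.2 − -98.3 = 194.5°.
Normalise into (−180°, 180°]: 194.5° − 360° = -165.5°.
Negative ⇒ the second point lies to the west; separation 165.5°.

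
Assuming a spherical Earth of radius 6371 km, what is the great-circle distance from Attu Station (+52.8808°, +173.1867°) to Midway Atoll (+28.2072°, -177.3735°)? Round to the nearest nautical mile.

1540 nmi

Δλ = -177.3735 − 173.1867 = -350.5602°; wrapped into (−180°, 180°]: 9.4398°.
Δφ = 28.2072 − 52.8808 = -24.6736°.
a = sin²(Δφ/2) + cos φ₁ · cos φ₂ · sin²(Δλ/2) = 0.049250.
c = 2·atan2(√a, √(1−a)) = 0.44758 rad → d = 6371·c ≈ 2851.50 km ≈ 1539.69 nmi.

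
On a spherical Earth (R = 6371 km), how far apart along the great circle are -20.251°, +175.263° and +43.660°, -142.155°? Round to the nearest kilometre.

Δλ = -142.155 − 175.263 = -317.418°; wrapped into (−180°, 180°]: 42.582°.
Δφ = 43.660 − -20.251 = 63.911°.
a = sin²(Δφ/2) + cos φ₁ · cos φ₂ · sin²(Δλ/2) = 0.369604.
c = 2·atan2(√a, √(1−a)) = 1.30695 rad → d = 6371·c ≈ 8326.60 km.

8327 km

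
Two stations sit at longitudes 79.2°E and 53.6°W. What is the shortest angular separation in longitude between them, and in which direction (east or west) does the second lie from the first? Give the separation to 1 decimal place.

Raw difference: -53.6 − 79.2 = -132.8°.
Normalise into (−180°, 180°]: -132.8° stays -132.8°.
Negative ⇒ the second point lies to the west; separation 132.8°.

132.8° west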